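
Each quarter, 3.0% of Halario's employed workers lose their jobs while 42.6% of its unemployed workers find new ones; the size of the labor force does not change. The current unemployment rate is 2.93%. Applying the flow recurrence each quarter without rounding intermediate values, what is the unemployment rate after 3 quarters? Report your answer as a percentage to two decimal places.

With a fixed labor force, u_{t+1} = u_t + s·(1−u_t) − f·u_t = u_t·(1−s−f) + s.
Here 1−s−f = 0.544 and s = 0.030.
u_1 = 0.029300 × 0.544 + 0.030 = 0.045939.
u_2 = 0.045939 × 0.544 + 0.030 = 0.054991.
u_3 = 0.054991 × 0.544 + 0.030 = 0.059915.

Unemployment rate after three quarters ≈ 5.99%.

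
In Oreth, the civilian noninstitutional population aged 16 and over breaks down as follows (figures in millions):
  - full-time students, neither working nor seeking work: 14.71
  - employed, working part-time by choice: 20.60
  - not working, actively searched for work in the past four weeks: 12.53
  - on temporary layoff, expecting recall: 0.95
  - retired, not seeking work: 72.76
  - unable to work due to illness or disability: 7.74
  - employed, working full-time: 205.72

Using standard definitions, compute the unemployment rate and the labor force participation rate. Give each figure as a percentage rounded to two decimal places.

Unemployment rate ≈ 5.62%; labor force participation rate ≈ 71.58%.

Employed = 20.60 + 205.72 = 226.32 million.
Unemployed = 12.53 + 0.95 = 13.48 million (jobless and actively searching, or on temporary layoff).
Labor force = 226.32 + 13.48 = 239.80 million.
Not in labor force = 14.71 + 72.76 + 7.74 = 95.21 million (those not working and not actively searching are outside the labor force).
Civilian working-age population = 239.80 + 95.21 = 335.01 million.
Unemployment rate = 13.48 / 239.80 = 5.62%.
Labor force participation rate = 239.80 / 335.01 = 71.58%.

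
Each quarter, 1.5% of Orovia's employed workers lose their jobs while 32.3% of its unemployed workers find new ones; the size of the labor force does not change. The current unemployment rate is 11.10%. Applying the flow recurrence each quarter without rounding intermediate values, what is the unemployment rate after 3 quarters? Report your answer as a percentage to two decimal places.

With a fixed labor force, u_{t+1} = u_t + s·(1−u_t) − f·u_t = u_t·(1−s−f) + s.
Here 1−s−f = 0.662 and s = 0.015.
u_1 = 0.111000 × 0.662 + 0.015 = 0.088482.
u_2 = 0.088482 × 0.662 + 0.015 = 0.073575.
u_3 = 0.073575 × 0.662 + 0.015 = 0.063707.

Unemployment rate after three quarters ≈ 6.37%.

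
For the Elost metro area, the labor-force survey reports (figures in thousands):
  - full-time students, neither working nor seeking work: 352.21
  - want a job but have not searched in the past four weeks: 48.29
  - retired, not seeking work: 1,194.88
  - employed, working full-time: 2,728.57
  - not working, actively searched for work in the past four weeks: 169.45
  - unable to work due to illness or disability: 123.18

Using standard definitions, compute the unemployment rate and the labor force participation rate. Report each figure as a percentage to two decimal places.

Employed = 2,728.57 thousand.
Unemployed = 169.45 thousand.
Labor force = 2,728.57 + 169.45 = 2,898.02 thousand.
Not in labor force = 352.21 + 48.29 + 1,194.88 + 123.18 = 1,718.56 thousand (those not working and not actively searching are outside the labor force — including those who want a job but have given up searching).
Civilian working-age population = 2,898.02 + 1,718.56 = 4,616.58 thousand.
Unemployment rate = 169.45 / 2,898.02 = 5.85%.
Labor force participation rate = 2,898.02 / 4,616.58 = 62.77%.

Unemployment rate ≈ 5.85%; labor force participation rate ≈ 62.77%.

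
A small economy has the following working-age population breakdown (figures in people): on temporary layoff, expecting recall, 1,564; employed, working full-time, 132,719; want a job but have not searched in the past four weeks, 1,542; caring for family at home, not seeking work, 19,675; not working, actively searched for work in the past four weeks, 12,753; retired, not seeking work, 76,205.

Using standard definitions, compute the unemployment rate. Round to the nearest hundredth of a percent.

Employed = 132,719.
Unemployed = 1,564 + 12,753 = 14,317 (jobless and actively searching, or on temporary layoff).
Labor force = 132,719 + 14,317 = 147,036.
Unemployment rate = 14,317 / 147,036 = 9.74%.

Unemployment rate ≈ 9.74%.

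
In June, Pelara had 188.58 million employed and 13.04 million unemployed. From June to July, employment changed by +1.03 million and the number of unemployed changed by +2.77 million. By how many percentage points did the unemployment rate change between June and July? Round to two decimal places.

The unemployment rate changed by +1.23 percentage points.

June: labor force = 188.58 + 13.04 = 201.62; u = 13.04/201.62 = 6.47%.
July: labor force = 189.61 + 15.81 = 205.42; u = 15.81/205.42 = 7.70%.
Change = 7.70% − 6.47% = +1.23 pp.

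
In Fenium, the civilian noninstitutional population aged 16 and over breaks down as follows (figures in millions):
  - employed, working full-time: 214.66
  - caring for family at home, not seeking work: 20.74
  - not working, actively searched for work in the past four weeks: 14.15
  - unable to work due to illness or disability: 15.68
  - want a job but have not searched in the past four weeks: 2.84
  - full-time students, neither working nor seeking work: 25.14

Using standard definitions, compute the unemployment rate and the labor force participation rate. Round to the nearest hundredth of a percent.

Employed = 214.66 million.
Unemployed = 14.15 million.
Labor force = 214.66 + 14.15 = 228.81 million.
Not in labor force = 20.74 + 15.68 + 2.84 + 25.14 = 64.40 million (those not working and not actively searching are outside the labor force — including those who want a job but have given up searching).
Civilian working-age population = 228.81 + 64.40 = 293.21 million.
Unemployment rate = 14.15 / 228.81 = 6.18%.
Labor force participation rate = 228.81 / 293.21 = 78.04%.

Unemployment rate ≈ 6.18%; labor force participation rate ≈ 78.04%.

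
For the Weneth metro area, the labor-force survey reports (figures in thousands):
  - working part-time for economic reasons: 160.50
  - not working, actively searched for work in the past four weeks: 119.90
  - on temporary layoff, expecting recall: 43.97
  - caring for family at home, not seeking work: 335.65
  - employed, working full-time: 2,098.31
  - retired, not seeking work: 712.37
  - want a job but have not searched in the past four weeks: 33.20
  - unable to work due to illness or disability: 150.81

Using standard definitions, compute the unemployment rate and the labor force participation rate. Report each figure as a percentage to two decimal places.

Unemployment rate ≈ 6.76%; labor force participation rate ≈ 66.29%.

Employed = 160.50 + 2,098.31 = 2,258.81 thousand (anyone who worked, including part-time for economic reasons, counts as employed).
Unemployed = 119.90 + 43.97 = 163.87 thousand (jobless and actively searching, or on temporary layoff).
Labor force = 2,258.81 + 163.87 = 2,422.68 thousand.
Not in labor force = 335.65 + 712.37 + 33.20 + 150.81 = 1,232.03 thousand (those not working and not actively searching are outside the labor force — including those who want a job but have given up searching).
Civilian working-age population = 2,422.68 + 1,232.03 = 3,654.71 thousand.
Unemployment rate = 163.87 / 2,422.68 = 6.76%.
Labor force participation rate = 2,422.68 / 3,654.71 = 66.29%.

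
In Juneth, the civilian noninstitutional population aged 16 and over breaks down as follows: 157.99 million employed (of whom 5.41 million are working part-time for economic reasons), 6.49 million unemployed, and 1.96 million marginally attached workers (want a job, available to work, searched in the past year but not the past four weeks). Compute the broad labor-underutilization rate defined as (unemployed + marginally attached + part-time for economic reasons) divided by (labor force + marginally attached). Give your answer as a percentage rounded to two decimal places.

Broad underutilization rate ≈ 8.33%.

Labor force = 157.99 + 6.49 = 164.48 million.
Numerator = 6.49 + 1.96 + 5.41 = 13.86 million.
Denominator = 164.48 + 1.96 = 166.44 million.
Broad rate = 13.86 / 166.44 = 8.33%.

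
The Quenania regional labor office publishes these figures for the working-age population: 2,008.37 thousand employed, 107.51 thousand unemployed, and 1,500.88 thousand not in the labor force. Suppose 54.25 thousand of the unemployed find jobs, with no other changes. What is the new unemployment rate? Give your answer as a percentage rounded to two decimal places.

New unemployment rate ≈ 2.52%.

Initially, labor force = 2,008.37 + 107.51 = 2,115.88 thousand, so u = 107.51/2,115.88 = 5.08%.
After the change, unemployed falls and employed rises by 54.25; labor force unchanged → E = 2,062.62, U = 53.26, labor force = 2,115.88 thousand.
New unemployment rate = 53.26 / 2,115.88 = 2.52%.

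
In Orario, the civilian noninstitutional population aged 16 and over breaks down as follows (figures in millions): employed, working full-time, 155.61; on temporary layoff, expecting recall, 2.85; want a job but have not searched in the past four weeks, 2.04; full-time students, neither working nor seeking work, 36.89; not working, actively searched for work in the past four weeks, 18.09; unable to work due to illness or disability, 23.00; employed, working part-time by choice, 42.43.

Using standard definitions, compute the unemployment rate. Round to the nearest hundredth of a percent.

Unemployment rate ≈ 9.56%.

Employed = 155.61 + 42.43 = 198.04 million.
Unemployed = 2.85 + 18.09 = 20.94 million (jobless and actively searching, or on temporary layoff).
Labor force = 198.04 + 20.94 = 218.98 million.
Unemployment rate = 20.94 / 218.98 = 9.56%.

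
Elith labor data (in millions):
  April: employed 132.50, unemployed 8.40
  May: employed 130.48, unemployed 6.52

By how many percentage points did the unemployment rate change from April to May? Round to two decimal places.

April: labor force = 132.50 + 8.40 = 140.90; u = 8.40/140.90 = 5.96%.
May: labor force = 130.48 + 6.52 = 137.00; u = 6.52/137.00 = 4.76%.
Change = 4.76% − 5.96% = −1.20 pp.

The unemployment rate changed by −1.20 percentage points.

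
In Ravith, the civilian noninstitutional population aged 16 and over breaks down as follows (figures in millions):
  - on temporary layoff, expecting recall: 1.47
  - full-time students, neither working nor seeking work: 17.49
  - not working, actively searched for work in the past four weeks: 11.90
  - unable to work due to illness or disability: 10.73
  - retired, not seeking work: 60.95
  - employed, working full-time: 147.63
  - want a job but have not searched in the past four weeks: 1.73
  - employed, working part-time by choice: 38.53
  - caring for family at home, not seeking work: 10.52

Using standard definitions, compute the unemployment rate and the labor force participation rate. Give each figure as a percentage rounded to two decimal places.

Employed = 147.63 + 38.53 = 186.16 million.
Unemployed = 1.47 + 11.90 = 13.37 million (jobless and actively searching, or on temporary layoff).
Labor force = 186.16 + 13.37 = 199.53 million.
Not in labor force = 17.49 + 10.73 + 60.95 + 1.73 + 10.52 = 101.42 million (those not working and not actively searching are outside the labor force — including those who want a job but have given up searching).
Civilian working-age population = 199.53 + 101.42 = 300.95 million.
Unemployment rate = 13.37 / 199.53 = 6.70%.
Labor force participation rate = 199.53 / 300.95 = 66.30%.

Unemployment rate ≈ 6.70%; labor force participation rate ≈ 66.30%.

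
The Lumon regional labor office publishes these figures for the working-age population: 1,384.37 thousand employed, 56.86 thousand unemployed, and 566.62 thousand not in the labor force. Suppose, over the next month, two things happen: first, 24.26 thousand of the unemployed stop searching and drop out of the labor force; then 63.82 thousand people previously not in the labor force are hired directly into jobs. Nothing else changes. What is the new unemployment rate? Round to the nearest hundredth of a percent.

New unemployment rate ≈ 2.20%.

Initially, labor force = 1,384.37 + 56.86 = 1,441.23 thousand, so u = 56.86/1,441.23 = 3.95%.
After the first change, unemployed and labor force both fall by 24.26 → E = 1,384.37, U = 32.60, labor force = 1,416.97 thousand.
After the second change, employed and labor force both rise by 63.82; unemployed unchanged → E = 1,448.19, U = 32.60, labor force = 1,480.79 thousand.
New unemployment rate = 32.60 / 1,480.79 = 2.20%.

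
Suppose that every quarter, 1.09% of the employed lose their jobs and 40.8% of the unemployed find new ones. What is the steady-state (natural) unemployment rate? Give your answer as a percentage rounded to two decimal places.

Steady-state unemployment rate ≈ 2.60%.

At steady state the flows balance: s·E = f·U, so U/(E+U) = s/(s+f).
u* = 1.09 / (1.09 + 40.8) = 1.09 / 41.89 = 2.60%.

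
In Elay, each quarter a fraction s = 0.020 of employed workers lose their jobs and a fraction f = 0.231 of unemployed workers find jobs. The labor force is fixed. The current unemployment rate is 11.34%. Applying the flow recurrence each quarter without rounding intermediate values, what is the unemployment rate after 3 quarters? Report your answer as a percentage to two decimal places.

With a fixed labor force, u_{t+1} = u_t + s·(1−u_t) − f·u_t = u_t·(1−s−f) + s.
Here 1−s−f = 0.749 and s = 0.020.
u_1 = 0.113400 × 0.749 + 0.020 = 0.104937.
u_2 = 0.104937 × 0.749 + 0.020 = 0.098598.
u_3 = 0.098598 × 0.749 + 0.020 = 0.093850.

Unemployment rate after three quarters ≈ 9.38%.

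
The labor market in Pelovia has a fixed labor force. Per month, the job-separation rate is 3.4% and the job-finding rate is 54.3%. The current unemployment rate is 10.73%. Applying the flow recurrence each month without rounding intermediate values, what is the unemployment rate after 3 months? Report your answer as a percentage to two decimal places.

Unemployment rate after three months ≈ 6.26%.

With a fixed labor force, u_{t+1} = u_t + s·(1−u_t) − f·u_t = u_t·(1−s−f) + s.
Here 1−s−f = 0.423 and s = 0.034.
u_1 = 0.107300 × 0.423 + 0.034 = 0.079388.
u_2 = 0.079388 × 0.423 + 0.034 = 0.067581.
u_3 = 0.067581 × 0.423 + 0.034 = 0.062587.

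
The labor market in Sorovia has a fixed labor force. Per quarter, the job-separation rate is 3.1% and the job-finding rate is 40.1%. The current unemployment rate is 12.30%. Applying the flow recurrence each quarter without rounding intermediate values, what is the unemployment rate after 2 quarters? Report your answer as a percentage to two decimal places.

With a fixed labor force, u_{t+1} = u_t + s·(1−u_t) − f·u_t = u_t·(1−s−f) + s.
Here 1−s−f = 0.568 and s = 0.031.
u_1 = 0.123000 × 0.568 + 0.031 = 0.100864.
u_2 = 0.100864 × 0.568 + 0.031 = 0.088291.

Unemployment rate after two quarters ≈ 8.83%.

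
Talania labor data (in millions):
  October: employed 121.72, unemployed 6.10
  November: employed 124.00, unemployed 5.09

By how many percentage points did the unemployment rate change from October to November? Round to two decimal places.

The unemployment rate changed by −0.83 percentage points.

October: labor force = 121.72 + 6.10 = 127.82; u = 6.10/127.82 = 4.77%.
November: labor force = 124.00 + 5.09 = 129.09; u = 5.09/129.09 = 3.94%.
Change = 3.94% − 4.77% = −0.83 pp.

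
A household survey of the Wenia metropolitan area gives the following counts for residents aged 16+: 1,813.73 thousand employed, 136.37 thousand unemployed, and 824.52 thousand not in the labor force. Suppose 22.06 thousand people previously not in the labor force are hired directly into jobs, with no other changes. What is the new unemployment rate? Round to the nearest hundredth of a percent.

Initially, labor force = 1,813.73 + 136.37 = 1,950.10 thousand, so u = 136.37/1,950.10 = 6.99%.
After the change, employed and labor force both rise by 22.06; unemployed unchanged → E = 1,835.79, U = 136.37, labor force = 1,972.16 thousand.
New unemployment rate = 136.37 / 1,972.16 = 6.91%.

New unemployment rate ≈ 6.91%.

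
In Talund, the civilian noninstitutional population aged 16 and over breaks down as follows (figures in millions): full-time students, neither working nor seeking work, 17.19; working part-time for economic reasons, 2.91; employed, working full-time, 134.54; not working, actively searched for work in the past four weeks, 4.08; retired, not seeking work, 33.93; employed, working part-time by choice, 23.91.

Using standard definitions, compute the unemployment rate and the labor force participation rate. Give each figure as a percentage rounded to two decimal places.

Employed = 2.91 + 134.54 + 23.91 = 161.36 million (anyone who worked, including part-time for economic reasons, counts as employed).
Unemployed = 4.08 million.
Labor force = 161.36 + 4.08 = 165.44 million.
Not in labor force = 17.19 + 33.93 = 51.12 million (those not working and not actively searching are outside the labor force).
Civilian working-age population = 165.44 + 51.12 = 216.56 million.
Unemployment rate = 4.08 / 165.44 = 2.47%.
Labor force participation rate = 165.44 / 216.56 = 76.39%.

Unemployment rate ≈ 2.47%; labor force participation rate ≈ 76.39%.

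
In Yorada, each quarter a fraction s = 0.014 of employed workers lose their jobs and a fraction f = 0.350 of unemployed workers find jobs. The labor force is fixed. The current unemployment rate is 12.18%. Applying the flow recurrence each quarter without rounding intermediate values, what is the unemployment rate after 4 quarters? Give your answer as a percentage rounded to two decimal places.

Unemployment rate after four quarters ≈ 5.21%.

With a fixed labor force, u_{t+1} = u_t + s·(1−u_t) − f·u_t = u_t·(1−s−f) + s.
Here 1−s−f = 0.636 and s = 0.014.
u_1 = 0.121800 × 0.636 + 0.014 = 0.091465.
u_2 = 0.091465 × 0.636 + 0.014 = 0.072172.
u_3 = 0.072172 × 0.636 + 0.014 = 0.059901.
u_4 = 0.059901 × 0.636 + 0.014 = 0.052097.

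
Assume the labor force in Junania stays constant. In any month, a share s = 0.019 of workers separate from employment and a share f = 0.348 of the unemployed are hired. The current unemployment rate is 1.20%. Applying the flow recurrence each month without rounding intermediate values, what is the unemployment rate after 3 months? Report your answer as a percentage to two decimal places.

With a fixed labor force, u_{t+1} = u_t + s·(1−u_t) − f·u_t = u_t·(1−s−f) + s.
Here 1−s−f = 0.633 and s = 0.019.
u_1 = 0.012000 × 0.633 + 0.019 = 0.026596.
u_2 = 0.026596 × 0.633 + 0.019 = 0.035835.
u_3 = 0.035835 × 0.633 + 0.019 = 0.041684.

Unemployment rate after three months ≈ 4.17%.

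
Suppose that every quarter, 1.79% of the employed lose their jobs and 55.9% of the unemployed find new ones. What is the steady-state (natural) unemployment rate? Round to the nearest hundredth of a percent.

Steady-state unemployment rate ≈ 3.10%.

At steady state the flows balance: s·E = f·U, so U/(E+U) = s/(s+f).
u* = 1.79 / (1.79 + 55.9) = 1.79 / 57.69 = 3.10%.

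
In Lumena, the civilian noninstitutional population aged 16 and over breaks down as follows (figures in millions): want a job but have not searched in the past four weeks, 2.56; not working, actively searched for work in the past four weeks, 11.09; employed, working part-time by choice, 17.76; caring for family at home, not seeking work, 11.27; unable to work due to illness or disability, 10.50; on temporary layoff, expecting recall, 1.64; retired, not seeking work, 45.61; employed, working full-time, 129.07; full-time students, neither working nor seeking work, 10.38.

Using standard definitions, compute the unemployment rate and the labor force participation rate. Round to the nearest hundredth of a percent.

Unemployment rate ≈ 7.98%; labor force participation rate ≈ 66.52%.

Employed = 17.76 + 129.07 = 146.83 million.
Unemployed = 11.09 + 1.64 = 12.73 million (jobless and actively searching, or on temporary layoff).
Labor force = 146.83 + 12.73 = 159.56 million.
Not in labor force = 2.56 + 11.27 + 10.50 + 45.61 + 10.38 = 80.32 million (those not working and not actively searching are outside the labor force — including those who want a job but have given up searching).
Civilian working-age population = 159.56 + 80.32 = 239.88 million.
Unemployment rate = 12.73 / 159.56 = 7.98%.
Labor force participation rate = 159.56 / 239.88 = 66.52%.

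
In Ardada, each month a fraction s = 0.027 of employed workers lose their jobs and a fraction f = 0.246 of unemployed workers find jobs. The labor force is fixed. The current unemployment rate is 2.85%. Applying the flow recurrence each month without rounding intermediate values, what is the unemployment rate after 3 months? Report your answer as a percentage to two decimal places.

With a fixed labor force, u_{t+1} = u_t + s·(1−u_t) − f·u_t = u_t·(1−s−f) + s.
Here 1−s−f = 0.727 and s = 0.027.
u_1 = 0.028500 × 0.727 + 0.027 = 0.047719.
u_2 = 0.047719 × 0.727 + 0.027 = 0.061692.
u_3 = 0.061692 × 0.727 + 0.027 = 0.071850.

Unemployment rate after three months ≈ 7.19%.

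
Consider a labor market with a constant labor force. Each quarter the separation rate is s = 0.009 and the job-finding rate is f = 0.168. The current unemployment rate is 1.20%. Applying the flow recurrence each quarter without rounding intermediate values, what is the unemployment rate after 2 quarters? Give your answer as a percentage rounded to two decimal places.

With a fixed labor force, u_{t+1} = u_t + s·(1−u_t) − f·u_t = u_t·(1−s−f) + s.
Here 1−s−f = 0.823 and s = 0.009.
u_1 = 0.012000 × 0.823 + 0.009 = 0.018876.
u_2 = 0.018876 × 0.823 + 0.009 = 0.024535.

Unemployment rate after two quarters ≈ 2.45%.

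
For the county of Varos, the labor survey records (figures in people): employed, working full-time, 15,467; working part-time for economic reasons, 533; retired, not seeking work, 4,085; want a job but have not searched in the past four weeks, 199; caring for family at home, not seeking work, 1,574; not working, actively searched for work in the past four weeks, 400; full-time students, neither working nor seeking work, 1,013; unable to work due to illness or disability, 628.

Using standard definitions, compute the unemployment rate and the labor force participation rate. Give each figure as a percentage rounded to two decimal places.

Employed = 15,467 + 533 = 16,000 (anyone who worked, including part-time for economic reasons, counts as employed).
Unemployed = 400.
Labor force = 16,000 + 400 = 16,400.
Not in labor force = 4,085 + 199 + 1,574 + 1,013 + 628 = 7,499 (those not working and not actively searching are outside the labor force — including those who want a job but have given up searching).
Civilian working-age population = 16,400 + 7,499 = 23,899.
Unemployment rate = 400 / 16,400 = 2.44%.
Labor force participation rate = 16,400 / 23,899 = 68.62%.

Unemployment rate ≈ 2.44%; labor force participation rate ≈ 68.62%.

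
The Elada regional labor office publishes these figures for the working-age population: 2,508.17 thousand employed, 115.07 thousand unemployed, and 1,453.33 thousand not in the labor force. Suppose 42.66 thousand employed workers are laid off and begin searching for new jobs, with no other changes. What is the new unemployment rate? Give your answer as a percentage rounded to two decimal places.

New unemployment rate ≈ 6.01%.

Initially, labor force = 2,508.17 + 115.07 = 2,623.24 thousand, so u = 115.07/2,623.24 = 4.39%.
After the change, employed falls and unemployed rises by 42.66; labor force unchanged → E = 2,465.51, U = 157.73, labor force = 2,623.24 thousand.
New unemployment rate = 157.73 / 2,623.24 = 6.01%.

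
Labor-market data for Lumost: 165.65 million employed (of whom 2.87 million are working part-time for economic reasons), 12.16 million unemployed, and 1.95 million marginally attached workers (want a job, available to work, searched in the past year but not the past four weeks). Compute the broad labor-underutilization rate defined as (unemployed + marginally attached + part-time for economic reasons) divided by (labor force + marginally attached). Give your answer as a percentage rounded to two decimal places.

Broad underutilization rate ≈ 9.45%.

Labor force = 165.65 + 12.16 = 177.81 million.
Numerator = 12.16 + 1.95 + 2.87 = 16.98 million.
Denominator = 177.81 + 1.95 = 179.76 million.
Broad rate = 16.98 / 179.76 = 9.45%.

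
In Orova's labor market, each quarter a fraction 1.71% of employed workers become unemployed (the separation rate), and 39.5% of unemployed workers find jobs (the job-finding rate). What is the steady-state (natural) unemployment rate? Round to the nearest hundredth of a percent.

At steady state the flows balance: s·E = f·U, so U/(E+U) = s/(s+f).
u* = 1.71 / (1.71 + 39.5) = 1.71 / 41.21 = 4.15%.

Steady-state unemployment rate ≈ 4.15%.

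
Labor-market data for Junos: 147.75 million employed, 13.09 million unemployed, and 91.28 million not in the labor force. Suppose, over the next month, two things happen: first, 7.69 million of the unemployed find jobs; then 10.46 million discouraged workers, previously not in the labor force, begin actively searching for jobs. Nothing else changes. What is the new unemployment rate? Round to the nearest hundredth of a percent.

New unemployment rate ≈ 9.26%.

Initially, labor force = 147.75 + 13.09 = 160.84 million, so u = 13.09/160.84 = 8.14%.
After the first change, unemployed falls and employed rises by 7.69; labor force unchanged → E = 155.44, U = 5.40, labor force = 160.84 million.
After the second change, unemployed and labor force both rise by 10.46 → E = 155.44, U = 15.86, labor force = 171.30 million.
New unemployment rate = 15.86 / 171.30 = 9.26%.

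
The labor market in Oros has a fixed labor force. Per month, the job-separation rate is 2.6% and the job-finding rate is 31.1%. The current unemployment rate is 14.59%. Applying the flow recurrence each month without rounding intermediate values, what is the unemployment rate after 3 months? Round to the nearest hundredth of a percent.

With a fixed labor force, u_{t+1} = u_t + s·(1−u_t) − f·u_t = u_t·(1−s−f) + s.
Here 1−s−f = 0.663 and s = 0.026.
u_1 = 0.145900 × 0.663 + 0.026 = 0.122732.
u_2 = 0.122732 × 0.663 + 0.026 = 0.107371.
u_3 = 0.107371 × 0.663 + 0.026 = 0.097187.

Unemployment rate after three months ≈ 9.72%.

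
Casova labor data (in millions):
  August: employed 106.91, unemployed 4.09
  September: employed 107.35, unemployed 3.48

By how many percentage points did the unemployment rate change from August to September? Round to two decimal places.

The unemployment rate changed by −0.54 percentage points.

August: labor force = 106.91 + 4.09 = 111.00; u = 4.09/111.00 = 3.68%.
September: labor force = 107.35 + 3.48 = 110.83; u = 3.48/110.83 = 3.14%.
Change = 3.14% − 3.68% = −0.54 pp.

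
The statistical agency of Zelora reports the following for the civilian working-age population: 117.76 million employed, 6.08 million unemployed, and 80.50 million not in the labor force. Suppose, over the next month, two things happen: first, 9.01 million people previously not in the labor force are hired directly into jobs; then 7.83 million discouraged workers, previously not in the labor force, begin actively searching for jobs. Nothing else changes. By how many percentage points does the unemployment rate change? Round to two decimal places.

Initially, labor force = 117.76 + 6.08 = 123.84 million, so u = 6.08/123.84 = 4.91%.
After the first change, employed and labor force both rise by 9.01; unemployed unchanged → E = 126.77, U = 6.08, labor force = 132.85 million.
After the second change, unemployed and labor force both rise by 7.83 → E = 126.77, U = 13.91, labor force = 140.68 million.
New unemployment rate = 13.91 / 140.68 = 9.89%.
Change = 9.89% − 4.91% = +4.98 percentage points.

The unemployment rate changes by +4.98 percentage points.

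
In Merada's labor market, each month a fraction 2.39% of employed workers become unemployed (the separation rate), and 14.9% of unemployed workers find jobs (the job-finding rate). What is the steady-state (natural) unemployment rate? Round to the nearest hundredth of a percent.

At steady state the flows balance: s·E = f·U, so U/(E+U) = s/(s+f).
u* = 2.39 / (2.39 + 14.9) = 2.39 / 17.29 = 13.82%.

Steady-state unemployment rate ≈ 13.82%.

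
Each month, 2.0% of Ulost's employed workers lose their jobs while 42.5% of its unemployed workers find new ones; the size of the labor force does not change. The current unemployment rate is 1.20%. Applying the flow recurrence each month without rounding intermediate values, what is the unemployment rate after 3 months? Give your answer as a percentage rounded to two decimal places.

With a fixed labor force, u_{t+1} = u_t + s·(1−u_t) − f·u_t = u_t·(1−s−f) + s.
Here 1−s−f = 0.555 and s = 0.020.
u_1 = 0.012000 × 0.555 + 0.020 = 0.026660.
u_2 = 0.026660 × 0.555 + 0.020 = 0.034796.
u_3 = 0.034796 × 0.555 + 0.020 = 0.039312.

Unemployment rate after three months ≈ 3.93%.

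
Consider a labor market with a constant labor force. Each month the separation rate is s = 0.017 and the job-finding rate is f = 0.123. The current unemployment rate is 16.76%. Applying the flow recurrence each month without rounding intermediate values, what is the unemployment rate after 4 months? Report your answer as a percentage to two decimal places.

With a fixed labor force, u_{t+1} = u_t + s·(1−u_t) − f·u_t = u_t·(1−s−f) + s.
Here 1−s−f = 0.860 and s = 0.017.
u_1 = 0.167600 × 0.860 + 0.017 = 0.161136.
u_2 = 0.161136 × 0.860 + 0.017 = 0.155577.
u_3 = 0.155577 × 0.860 + 0.017 = 0.150796.
u_4 = 0.150796 × 0.860 + 0.017 = 0.146685.

Unemployment rate after four months ≈ 14.67%.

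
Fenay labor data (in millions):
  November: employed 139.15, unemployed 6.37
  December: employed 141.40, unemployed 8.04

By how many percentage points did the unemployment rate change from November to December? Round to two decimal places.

November: labor force = 139.15 + 6.37 = 145.52; u = 6.37/145.52 = 4.38%.
December: labor force = 141.40 + 8.04 = 149.44; u = 8.04/149.44 = 5.38%.
Change = 5.38% − 4.38% = +1.00 pp.

The unemployment rate changed by +1.00 percentage points.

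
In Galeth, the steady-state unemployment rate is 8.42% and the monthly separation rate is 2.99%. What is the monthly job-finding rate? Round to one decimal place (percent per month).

From u* = s/(s+f): f = s·(1−u)/u.
f = 2.99 × (1 − 0.0842) / 0.0842 = 2.7382 / 0.0842 ≈ 32.5% per month.

Job-finding rate ≈ 32.5% per month.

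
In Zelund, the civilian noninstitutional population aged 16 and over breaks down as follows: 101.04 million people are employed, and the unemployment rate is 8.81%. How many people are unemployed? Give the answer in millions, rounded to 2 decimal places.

About 9.76 million are unemployed.

Let U be the number unemployed. The labor force is E + U, and U/(E+U) = 0.0881.
So U = 0.0881 × 101.04 / (1 − 0.0881) = 8.9016 / 0.9119 ≈ 9.76 million.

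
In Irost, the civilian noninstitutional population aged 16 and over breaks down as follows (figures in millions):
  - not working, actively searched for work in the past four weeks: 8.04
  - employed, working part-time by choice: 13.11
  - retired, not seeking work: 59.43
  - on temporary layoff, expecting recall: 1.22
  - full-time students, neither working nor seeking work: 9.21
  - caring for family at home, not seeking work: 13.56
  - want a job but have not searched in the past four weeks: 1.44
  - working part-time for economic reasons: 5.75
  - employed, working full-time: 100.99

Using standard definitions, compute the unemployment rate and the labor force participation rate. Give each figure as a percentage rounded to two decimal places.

Unemployment rate ≈ 7.17%; labor force participation rate ≈ 60.69%.

Employed = 13.11 + 5.75 + 100.99 = 119.85 million (anyone who worked, including part-time for economic reasons, counts as employed).
Unemployed = 8.04 + 1.22 = 9.26 million (jobless and actively searching, or on temporary layoff).
Labor force = 119.85 + 9.26 = 129.11 million.
Not in labor force = 59.43 + 9.21 + 13.56 + 1.44 = 83.64 million (those not working and not actively searching are outside the labor force — including those who want a job but have given up searching).
Civilian working-age population = 129.11 + 83.64 = 212.75 million.
Unemployment rate = 9.26 / 129.11 = 7.17%.
Labor force participation rate = 129.11 / 212.75 = 60.69%.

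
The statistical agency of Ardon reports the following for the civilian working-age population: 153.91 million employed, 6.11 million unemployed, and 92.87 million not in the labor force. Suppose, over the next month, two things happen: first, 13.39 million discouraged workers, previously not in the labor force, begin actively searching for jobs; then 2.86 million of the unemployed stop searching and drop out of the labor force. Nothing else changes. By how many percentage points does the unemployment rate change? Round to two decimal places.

The unemployment rate changes by +5.94 percentage points.

Initially, labor force = 153.91 + 6.11 = 160.02 million, so u = 6.11/160.02 = 3.82%.
After the first change, unemployed and labor force both rise by 13.39 → E = 153.91, U = 19.50, labor force = 173.41 million.
After the second change, unemployed and labor force both fall by 2.86 → E = 153.91, U = 16.64, labor force = 170.55 million.
New unemployment rate = 16.64 / 170.55 = 9.76%.
Change = 9.76% − 3.82% = +5.94 percentage points.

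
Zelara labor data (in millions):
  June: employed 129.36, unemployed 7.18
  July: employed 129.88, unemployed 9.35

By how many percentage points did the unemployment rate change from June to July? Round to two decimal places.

June: labor force = 129.36 + 7.18 = 136.54; u = 7.18/136.54 = 5.26%.
July: labor force = 129.88 + 9.35 = 139.23; u = 9.35/139.23 = 6.72%.
Change = 6.72% − 5.26% = +1.46 pp.

The unemployment rate changed by +1.46 percentage points.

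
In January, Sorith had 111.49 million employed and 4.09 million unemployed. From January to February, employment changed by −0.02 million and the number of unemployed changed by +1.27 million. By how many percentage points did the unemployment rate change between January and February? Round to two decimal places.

The unemployment rate changed by +1.05 percentage points.

January: labor force = 111.49 + 4.09 = 115.58; u = 4.09/115.58 = 3.54%.
February: labor force = 111.47 + 5.36 = 116.83; u = 5.36/116.83 = 4.59%.
Change = 4.59% − 3.54% = +1.05 pp.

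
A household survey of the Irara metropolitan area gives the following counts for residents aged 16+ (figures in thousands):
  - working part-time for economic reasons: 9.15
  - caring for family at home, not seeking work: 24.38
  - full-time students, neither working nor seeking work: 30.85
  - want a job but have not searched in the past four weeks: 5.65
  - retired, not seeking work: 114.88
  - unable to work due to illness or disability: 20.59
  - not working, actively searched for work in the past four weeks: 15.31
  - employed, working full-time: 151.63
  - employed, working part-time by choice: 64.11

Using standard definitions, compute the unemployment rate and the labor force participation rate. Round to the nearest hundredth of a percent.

Employed = 9.15 + 151.63 + 64.11 = 224.89 thousand (anyone who worked, including part-time for economic reasons, counts as employed).
Unemployed = 15.31 thousand.
Labor force = 224.89 + 15.31 = 240.20 thousand.
Not in labor force = 24.38 + 30.85 + 5.65 + 114.88 + 20.59 = 196.35 thousand (those not working and not actively searching are outside the labor force — including those who want a job but have given up searching).
Civilian working-age population = 240.20 + 196.35 = 436.55 thousand.
Unemployment rate = 15.31 / 240.20 = 6.37%.
Labor force participation rate = 240.20 / 436.55 = 55.02%.

Unemployment rate ≈ 6.37%; labor force participation rate ≈ 55.02%.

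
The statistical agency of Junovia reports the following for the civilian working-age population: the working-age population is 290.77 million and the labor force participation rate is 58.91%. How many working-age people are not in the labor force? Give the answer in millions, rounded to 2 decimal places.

Share not in the labor force = 1 − 0.5891 = 0.4109.
Not in labor force = 0.4109 × 290.77 ≈ 119.48 million.

About 119.48 million are not in the labor force.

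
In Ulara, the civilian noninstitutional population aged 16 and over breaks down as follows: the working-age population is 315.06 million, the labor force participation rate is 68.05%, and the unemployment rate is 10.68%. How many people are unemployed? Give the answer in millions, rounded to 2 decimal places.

About 22.90 million are unemployed.

Labor force = 0.6805 × 315.06 = 214.40 million.
Unemployed = 0.1068 × 214.40 ≈ 22.90 million.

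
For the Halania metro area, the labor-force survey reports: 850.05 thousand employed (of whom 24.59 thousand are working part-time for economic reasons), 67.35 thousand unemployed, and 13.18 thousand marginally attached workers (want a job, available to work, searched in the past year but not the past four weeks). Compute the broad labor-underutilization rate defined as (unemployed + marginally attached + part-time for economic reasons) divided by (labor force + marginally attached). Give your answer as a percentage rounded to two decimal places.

Broad underutilization rate ≈ 11.30%.

Labor force = 850.05 + 67.35 = 917.40 thousand.
Numerator = 67.35 + 13.18 + 24.59 = 105.12 thousand.
Denominator = 917.40 + 13.18 = 930.58 thousand.
Broad rate = 105.12 / 930.58 = 11.30%.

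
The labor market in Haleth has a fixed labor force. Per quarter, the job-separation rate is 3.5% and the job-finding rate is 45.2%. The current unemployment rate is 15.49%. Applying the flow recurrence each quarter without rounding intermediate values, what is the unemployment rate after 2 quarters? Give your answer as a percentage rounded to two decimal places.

With a fixed labor force, u_{t+1} = u_t + s·(1−u_t) − f·u_t = u_t·(1−s−f) + s.
Here 1−s−f = 0.513 and s = 0.035.
u_1 = 0.154900 × 0.513 + 0.035 = 0.114464.
u_2 = 0.114464 × 0.513 + 0.035 = 0.093720.

Unemployment rate after two quarters ≈ 9.37%.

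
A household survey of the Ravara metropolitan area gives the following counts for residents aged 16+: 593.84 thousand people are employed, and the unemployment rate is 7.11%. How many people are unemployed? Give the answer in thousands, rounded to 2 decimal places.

About 45.45 thousand are unemployed.

Let U be the number unemployed. The labor force is E + U, and U/(E+U) = 0.0711.
So U = 0.0711 × 593.84 / (1 − 0.0711) = 42.2220 / 0.9289 ≈ 45.45 thousand.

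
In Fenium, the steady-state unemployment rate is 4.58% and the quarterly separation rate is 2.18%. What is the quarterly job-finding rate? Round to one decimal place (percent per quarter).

From u* = s/(s+f): f = s·(1−u)/u.
f = 2.18 × (1 − 0.0458) / 0.0458 = 2.0802 / 0.0458 ≈ 45.4% per quarter.

Job-finding rate ≈ 45.4% per quarter.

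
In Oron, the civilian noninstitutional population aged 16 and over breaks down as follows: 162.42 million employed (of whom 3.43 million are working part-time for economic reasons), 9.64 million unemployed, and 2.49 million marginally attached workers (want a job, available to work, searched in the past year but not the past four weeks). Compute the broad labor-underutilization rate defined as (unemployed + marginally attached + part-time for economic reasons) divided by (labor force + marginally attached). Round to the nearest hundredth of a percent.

Labor force = 162.42 + 9.64 = 172.06 million.
Numerator = 9.64 + 2.49 + 3.43 = 15.56 million.
Denominator = 172.06 + 2.49 = 174.55 million.
Broad rate = 15.56 / 174.55 = 8.91%.

Broad underutilization rate ≈ 8.91%.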